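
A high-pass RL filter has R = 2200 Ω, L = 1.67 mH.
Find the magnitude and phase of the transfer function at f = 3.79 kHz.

Step 1 — Angular frequency: ω = 2π·3790 = 2.381e+04 rad/s.
Step 2 — Transfer function: H(jω) = jωL/(R + jωL).
Step 3 — Numerator jωL = j·39.77; denominator R + jωL = 2200 + j39.77.
Step 4 — H = 0.0003267 + j0.01807.
Step 5 — Magnitude: |H| = 0.01807 (-34.9 dB); phase: φ = 89.0°.

|H| = 0.01807 (-34.9 dB), φ = 89.0°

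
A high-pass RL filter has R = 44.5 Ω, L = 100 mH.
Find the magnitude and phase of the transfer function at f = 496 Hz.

Step 1 — Angular frequency: ω = 2π·496 = 3116 rad/s.
Step 2 — Transfer function: H(jω) = jωL/(R + jωL).
Step 3 — Numerator jωL = j·311.6; denominator R + jωL = 44.5 + j311.6.
Step 4 — H = 0.98 + j0.1399.
Step 5 — Magnitude: |H| = 0.99 (-0.1 dB); phase: φ = 8.1°.

|H| = 0.99 (-0.1 dB), φ = 8.1°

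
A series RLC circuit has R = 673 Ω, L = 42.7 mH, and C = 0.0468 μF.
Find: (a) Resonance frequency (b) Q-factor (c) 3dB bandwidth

Step 1 — Resonance condition Im(Z)=0 gives ω₀ = 1/√(LC).
Step 2 — ω₀ = 1/√(0.0427·4.68e-08) = 2.237e+04 rad/s.
Step 3 — f₀ = ω₀/(2π) = 3560 Hz.
Step 4 — Series Q: Q = ω₀L/R = 2.237e+04·0.0427/673 = 1.419.
Step 5 — 3dB bandwidth: Δω = ω₀/Q = 1.576e+04 rad/s; BW = Δω/(2π) = 2508 Hz.

(a) f₀ = 3560 Hz  (b) Q = 1.419  (c) BW = 2508 Hz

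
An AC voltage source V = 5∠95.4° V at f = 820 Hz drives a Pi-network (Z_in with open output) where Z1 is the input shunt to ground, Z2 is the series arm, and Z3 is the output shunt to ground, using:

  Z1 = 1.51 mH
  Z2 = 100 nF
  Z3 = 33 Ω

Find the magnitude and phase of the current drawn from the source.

Step 1 — Angular frequency: ω = 2π·f = 2π·820 = 5152 rad/s.
Step 2 — Component impedances:
  Z1: Z = jωL = j·5152·0.00151 = 0 + j7.78 Ω
  Z2: Z = 1/(jωC) = -j/(ω·C) = 0 - j1941 Ω
  Z3: Z = R = 33 Ω
Step 3 — With open output, the series arm Z2 and the output shunt Z3 appear in series to ground: Z2 + Z3 = 33 - j1941 Ω.
Step 4 — Parallel with input shunt Z1: Z_in = Z1 || (Z2 + Z3) = 0.0005343 + j7.811 Ω = 7.811∠90.0° Ω.
Step 5 — Source phasor: V = 5∠95.4° V = -0.4705 + j4.978 V.
Step 6 — Ohm's law: I = V / Z_total = (-0.4705 + j4.978) / (0.0005343 + j7.811) = 0.6373 + j0.06028 A.
Step 7 — Convert to polar: |I| = 0.6401 A, ∠I = 5.4°.

I = 0.6401∠5.4° A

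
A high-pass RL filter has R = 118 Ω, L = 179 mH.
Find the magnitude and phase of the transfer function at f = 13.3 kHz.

Step 1 — Angular frequency: ω = 2π·1.33e+04 = 8.357e+04 rad/s.
Step 2 — Transfer function: H(jω) = jωL/(R + jωL).
Step 3 — Numerator jωL = j·1.496e+04; denominator R + jωL = 118 + j1.496e+04.
Step 4 — H = 0.9999 + j0.007888.
Step 5 — Magnitude: |H| = 1 (-0.0 dB); phase: φ = 0.5°.

|H| = 1 (-0.0 dB), φ = 0.5°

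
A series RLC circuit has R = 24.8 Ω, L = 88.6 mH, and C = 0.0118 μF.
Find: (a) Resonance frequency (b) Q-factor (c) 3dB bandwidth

Step 1 — Resonance condition Im(Z)=0 gives ω₀ = 1/√(LC).
Step 2 — ω₀ = 1/√(0.0886·1.18e-08) = 3.093e+04 rad/s.
Step 3 — f₀ = ω₀/(2π) = 4922 Hz.
Step 4 — Series Q: Q = ω₀L/R = 3.093e+04·0.0886/24.8 = 110.5.
Step 5 — 3dB bandwidth: Δω = ω₀/Q = 279.9 rad/s; BW = Δω/(2π) = 44.55 Hz.

(a) f₀ = 4922 Hz  (b) Q = 110.5  (c) BW = 44.55 Hz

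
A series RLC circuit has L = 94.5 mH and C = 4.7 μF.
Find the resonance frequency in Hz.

Step 1 — Resonance condition Im(Z)=0 gives ω₀ = 1/√(LC).
Step 2 — ω₀ = 1/√(0.0945·4.7e-06) = 1500 rad/s.
Step 3 — f₀ = ω₀/(2π) = 238.8 Hz.

f₀ = 238.8 Hz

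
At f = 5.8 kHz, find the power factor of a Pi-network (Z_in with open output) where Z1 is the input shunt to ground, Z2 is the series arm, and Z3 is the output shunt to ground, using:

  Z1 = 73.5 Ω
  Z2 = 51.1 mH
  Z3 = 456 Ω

Step 1 — Angular frequency: ω = 2π·f = 2π·5800 = 3.644e+04 rad/s.
Step 2 — Component impedances:
  Z1: Z = R = 73.5 Ω
  Z2: Z = jωL = j·3.644e+04·0.0511 = 0 + j1862 Ω
  Z3: Z = R = 456 Ω
Step 3 — With open output, the series arm Z2 and the output shunt Z3 appear in series to ground: Z2 + Z3 = 456 + j1862 Ω.
Step 4 — Parallel with input shunt Z1: Z_in = Z1 || (Z2 + Z3) = 72.74 + j2.684 Ω = 72.79∠2.1° Ω.
Step 5 — Power factor: PF = cos(φ) = Re(Z)/|Z| = 72.74/72.79 = 0.9993.
Step 6 — Type: Im(Z) = 2.684 ⇒ lagging (phase φ = 2.1°).

PF = 0.9993 (lagging, φ = 2.1°)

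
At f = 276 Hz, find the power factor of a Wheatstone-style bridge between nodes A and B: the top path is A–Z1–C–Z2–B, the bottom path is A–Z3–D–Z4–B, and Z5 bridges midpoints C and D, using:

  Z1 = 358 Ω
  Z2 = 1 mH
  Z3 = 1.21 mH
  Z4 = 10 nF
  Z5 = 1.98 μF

Step 1 — Angular frequency: ω = 2π·f = 2π·276 = 1734 rad/s.
Step 2 — Component impedances:
  Z1: Z = R = 358 Ω
  Z2: Z = jωL = j·1734·0.001 = 0 + j1.734 Ω
  Z3: Z = jωL = j·1734·0.00121 = 0 + j2.098 Ω
  Z4: Z = 1/(jωC) = -j/(ω·C) = 0 - j5.766e+04 Ω
  Z5: Z = 1/(jωC) = -j/(ω·C) = 0 - j291.2 Ω
Step 3 — Bridge requires nodal analysis (the Z5 bridge couples midpoints C and D, so the two paths cannot be reduced to a simple series/parallel combination). Setting node B to ground and injecting 1 A at node A, the 3-node admittance system at A, C, D solves to V_A = Z_AB = 140.5 - j173.1 Ω = 222.9∠-50.9° Ω.
Step 4 — Power factor: PF = cos(φ) = Re(Z)/|Z| = 140.47/222.91 = 0.6302.
Step 5 — Type: Im(Z) = -173.1 ⇒ leading (phase φ = -50.9°).

PF = 0.6302 (leading, φ = -50.9°)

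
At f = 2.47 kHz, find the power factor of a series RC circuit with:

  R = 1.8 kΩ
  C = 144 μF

Step 1 — Angular frequency: ω = 2π·f = 2π·2470 = 1.552e+04 rad/s.
Step 2 — Component impedances:
  R: Z = R = 1800 Ω
  C: Z = 1/(jωC) = -j/(ω·C) = 0 - j0.4475 Ω
Step 3 — Series combination: Z_total = R + C = 1800 - j0.4475 Ω = 1800∠-0.0° Ω.
Step 4 — Power factor: PF = cos(φ) = Re(Z)/|Z| = 1800/1800 = 1.
Step 5 — Type: Im(Z) = -0.4475 ⇒ leading (phase φ = -0.0°).

PF = 1 (leading, φ = -0.0°)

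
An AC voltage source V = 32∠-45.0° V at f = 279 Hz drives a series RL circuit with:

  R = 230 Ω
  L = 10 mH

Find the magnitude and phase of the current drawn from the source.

Step 1 — Angular frequency: ω = 2π·f = 2π·279 = 1753 rad/s.
Step 2 — Component impedances:
  R: Z = R = 230 Ω
  L: Z = jωL = j·1753·0.01 = 0 + j17.53 Ω
Step 3 — Series combination: Z_total = R + L = 230 + j17.53 Ω = 230.7∠4.4° Ω.
Step 4 — Source phasor: V = 32∠-45.0° V = 22.63 - j22.63 V.
Step 5 — Ohm's law: I = V / Z_total = (22.63 - j22.63) / (230 + j17.53) = 0.09036 - j0.1053 A.
Step 6 — Convert to polar: |I| = 0.1387 A, ∠I = -49.4°.

I = 0.1387∠-49.4° A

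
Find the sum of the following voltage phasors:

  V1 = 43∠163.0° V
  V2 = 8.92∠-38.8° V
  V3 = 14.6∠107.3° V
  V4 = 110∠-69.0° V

Step 1 — Convert each phasor to rectangular form:
  V1 = 43·(cos(163.0°) + j·sin(163.0°)) = -41.12 + j12.57 V
  V2 = 8.92·(cos(-38.8°) + j·sin(-38.8°)) = 6.952 - j5.589 V
  V3 = 14.6·(cos(107.3°) + j·sin(107.3°)) = -4.342 + j13.94 V
  V4 = 110·(cos(-69.0°) + j·sin(-69.0°)) = 39.42 - j102.7 V
Step 2 — Sum components: V_total = 0.9094 - j81.77 V.
Step 3 — Convert to polar: |V_total| = 81.78 V, ∠V_total = -89.4°.

V_total = 81.78∠-89.4° V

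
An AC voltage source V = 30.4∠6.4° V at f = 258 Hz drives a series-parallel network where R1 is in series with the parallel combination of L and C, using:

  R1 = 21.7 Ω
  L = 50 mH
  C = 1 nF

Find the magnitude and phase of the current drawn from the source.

Step 1 — Angular frequency: ω = 2π·f = 2π·258 = 1621 rad/s.
Step 2 — Component impedances:
  R1: Z = R = 21.7 Ω
  L: Z = jωL = j·1621·0.05 = 0 + j81.05 Ω
  C: Z = 1/(jωC) = -j/(ω·C) = 0 - j6.169e+05 Ω
Step 3 — Parallel branch: L || C = 1/(1/L + 1/C) = 0 + j81.06 Ω.
Step 4 — Series with R1: Z_total = R1 + (L || C) = 21.7 + j81.06 Ω = 83.92∠75.0° Ω.
Step 5 — Source phasor: V = 30.4∠6.4° V = 30.21 + j3.389 V.
Step 6 — Ohm's law: I = V / Z_total = (30.21 + j3.389) / (21.7 + j81.06) = 0.1321 - j0.3373 A.
Step 7 — Convert to polar: |I| = 0.3623 A, ∠I = -68.6°.

I = 0.3623∠-68.6° A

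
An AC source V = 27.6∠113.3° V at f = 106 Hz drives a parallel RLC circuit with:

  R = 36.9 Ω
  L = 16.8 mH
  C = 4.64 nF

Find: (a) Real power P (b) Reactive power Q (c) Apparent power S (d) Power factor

Step 1 — Angular frequency: ω = 2π·f = 2π·106 = 666 rad/s.
Step 2 — Component impedances:
  R: Z = R = 36.9 Ω
  L: Z = jωL = j·666·0.0168 = 0 + j11.19 Ω
  C: Z = 1/(jωC) = -j/(ω·C) = 0 - j3.236e+05 Ω
Step 3 — Parallel combination: 1/Z_total = 1/R + 1/L + 1/C; Z_total = 3.107 + j10.25 Ω = 10.71∠73.1° Ω.
Step 4 — Source phasor: V = 27.6∠113.3° V = -10.92 + j25.35 V.
Step 5 — Current: I = V / Z = 1.97 + j1.663 A = 2.578∠40.2° A.
Step 6 — Complex power: S = V·I* = 20.64 + j68.08 VA.
Step 7 — Real power: P = Re(S) = 20.64 W.
Step 8 — Reactive power: Q = Im(S) = 68.08 VAR.
Step 9 — Apparent power: |S| = 71.14 VA.
Step 10 — Power factor: PF = P/|S| = 0.2902 (lagging).

(a) P = 20.64 W  (b) Q = 68.08 VAR  (c) S = 71.14 VA  (d) PF = 0.2902 (lagging)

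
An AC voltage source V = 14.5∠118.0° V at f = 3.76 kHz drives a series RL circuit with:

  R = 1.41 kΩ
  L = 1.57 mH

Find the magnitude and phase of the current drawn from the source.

Step 1 — Angular frequency: ω = 2π·f = 2π·3760 = 2.362e+04 rad/s.
Step 2 — Component impedances:
  R: Z = R = 1410 Ω
  L: Z = jωL = j·2.362e+04·0.00157 = 0 + j37.09 Ω
Step 3 — Series combination: Z_total = R + L = 1410 + j37.09 Ω = 1410∠1.5° Ω.
Step 4 — Source phasor: V = 14.5∠118.0° V = -6.807 + j12.8 V.
Step 5 — Ohm's law: I = V / Z_total = (-6.807 + j12.8) / (1410 + j37.09) = -0.004586 + j0.009201 A.
Step 6 — Convert to polar: |I| = 0.01028 A, ∠I = 116.5°.

I = 0.01028∠116.5° A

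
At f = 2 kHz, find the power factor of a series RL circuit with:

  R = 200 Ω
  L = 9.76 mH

Step 1 — Angular frequency: ω = 2π·f = 2π·2000 = 1.257e+04 rad/s.
Step 2 — Component impedances:
  R: Z = R = 200 Ω
  L: Z = jωL = j·1.257e+04·0.00976 = 0 + j122.6 Ω
Step 3 — Series combination: Z_total = R + L = 200 + j122.6 Ω = 234.6∠31.5° Ω.
Step 4 — Power factor: PF = cos(φ) = Re(Z)/|Z| = 200/234.6 = 0.8525.
Step 5 — Type: Im(Z) = 122.6 ⇒ lagging (phase φ = 31.5°).

PF = 0.8525 (lagging, φ = 31.5°)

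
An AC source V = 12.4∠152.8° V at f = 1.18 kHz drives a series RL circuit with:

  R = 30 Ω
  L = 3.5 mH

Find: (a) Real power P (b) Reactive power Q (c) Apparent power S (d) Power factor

Step 1 — Angular frequency: ω = 2π·f = 2π·1180 = 7414 rad/s.
Step 2 — Component impedances:
  R: Z = R = 30 Ω
  L: Z = jωL = j·7414·0.0035 = 0 + j25.95 Ω
Step 3 — Series combination: Z_total = R + L = 30 + j25.95 Ω = 39.67∠40.9° Ω.
Step 4 — Source phasor: V = 12.4∠152.8° V = -11.03 + j5.668 V.
Step 5 — Current: I = V / Z = -0.1168 + j0.29 A = 0.3126∠111.9° A.
Step 6 — Complex power: S = V·I* = 2.932 + j2.536 VA.
Step 7 — Real power: P = Re(S) = 2.932 W.
Step 8 — Reactive power: Q = Im(S) = 2.536 VAR.
Step 9 — Apparent power: |S| = 3.876 VA.
Step 10 — Power factor: PF = P/|S| = 0.7563 (lagging).

(a) P = 2.932 W  (b) Q = 2.536 VAR  (c) S = 3.876 VA  (d) PF = 0.7563 (lagging)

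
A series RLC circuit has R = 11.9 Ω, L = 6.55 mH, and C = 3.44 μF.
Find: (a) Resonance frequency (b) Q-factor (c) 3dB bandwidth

Step 1 — Resonance condition Im(Z)=0 gives ω₀ = 1/√(LC).
Step 2 — ω₀ = 1/√(0.00655·3.44e-06) = 6662 rad/s.
Step 3 — f₀ = ω₀/(2π) = 1060 Hz.
Step 4 — Series Q: Q = ω₀L/R = 6662·0.00655/11.9 = 3.667.
Step 5 — 3dB bandwidth: Δω = ω₀/Q = 1817 rad/s; BW = Δω/(2π) = 289.2 Hz.

(a) f₀ = 1060 Hz  (b) Q = 3.667  (c) BW = 289.2 Hz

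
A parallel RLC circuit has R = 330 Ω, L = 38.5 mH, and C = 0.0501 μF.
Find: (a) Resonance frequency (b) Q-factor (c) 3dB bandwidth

Step 1 — Resonance: ω₀ = 1/√(LC) = 1/√(0.0385·5.01e-08) = 2.277e+04 rad/s.
Step 2 — f₀ = ω₀/(2π) = 3624 Hz.
Step 3 — Parallel Q: Q = R/(ω₀L) = 330/(2.277e+04·0.0385) = 0.3764.
Step 4 — Bandwidth: Δω = ω₀/Q = 6.049e+04 rad/s; BW = Δω/(2π) = 9627 Hz.

(a) f₀ = 3624 Hz  (b) Q = 0.3764  (c) BW = 9627 Hz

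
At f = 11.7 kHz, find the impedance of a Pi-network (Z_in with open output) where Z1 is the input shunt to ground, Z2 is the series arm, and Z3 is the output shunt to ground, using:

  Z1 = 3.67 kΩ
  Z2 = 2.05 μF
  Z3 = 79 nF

Step 1 — Angular frequency: ω = 2π·f = 2π·1.17e+04 = 7.351e+04 rad/s.
Step 2 — Component impedances:
  Z1: Z = R = 3670 Ω
  Z2: Z = 1/(jωC) = -j/(ω·C) = 0 - j6.636 Ω
  Z3: Z = 1/(jωC) = -j/(ω·C) = 0 - j172.2 Ω
Step 3 — With open output, the series arm Z2 and the output shunt Z3 appear in series to ground: Z2 + Z3 = 0 - j178.8 Ω.
Step 4 — Parallel with input shunt Z1: Z_in = Z1 || (Z2 + Z3) = 8.693 - j178.4 Ω = 178.6∠-87.2° Ω.

Z = 8.693 - j178.4 Ω = 178.6∠-87.2° Ω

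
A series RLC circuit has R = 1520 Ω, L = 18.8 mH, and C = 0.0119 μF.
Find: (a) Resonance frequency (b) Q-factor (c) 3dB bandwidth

Step 1 — Resonance: ω₀ = 1/√(LC) = 1/√(0.0188·1.19e-08) = 6.686e+04 rad/s.
Step 2 — f₀ = ω₀/(2π) = 1.064e+04 Hz.
Step 3 — Series Q: Q = ω₀L/R = 6.686e+04·0.0188/1520 = 0.8269.
Step 4 — Bandwidth: Δω = ω₀/Q = 8.085e+04 rad/s; BW = Δω/(2π) = 1.287e+04 Hz.

(a) f₀ = 1.064e+04 Hz  (b) Q = 0.8269  (c) BW = 1.287e+04 Hz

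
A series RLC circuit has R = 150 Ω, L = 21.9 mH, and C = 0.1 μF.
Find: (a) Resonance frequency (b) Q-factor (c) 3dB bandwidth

Step 1 — Resonance: ω₀ = 1/√(LC) = 1/√(0.0219·1e-07) = 2.137e+04 rad/s.
Step 2 — f₀ = ω₀/(2π) = 3401 Hz.
Step 3 — Series Q: Q = ω₀L/R = 2.137e+04·0.0219/150 = 3.12.
Step 4 — Bandwidth: Δω = ω₀/Q = 6849 rad/s; BW = Δω/(2π) = 1090 Hz.

(a) f₀ = 3401 Hz  (b) Q = 3.12  (c) BW = 1090 Hz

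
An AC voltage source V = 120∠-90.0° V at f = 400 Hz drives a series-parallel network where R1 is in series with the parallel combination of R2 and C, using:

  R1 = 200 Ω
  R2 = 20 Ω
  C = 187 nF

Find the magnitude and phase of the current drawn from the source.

Step 1 — Angular frequency: ω = 2π·f = 2π·400 = 2513 rad/s.
Step 2 — Component impedances:
  R1: Z = R = 200 Ω
  R2: Z = R = 20 Ω
  C: Z = 1/(jωC) = -j/(ω·C) = 0 - j2128 Ω
Step 3 — Parallel branch: R2 || C = 1/(1/R2 + 1/C) = 20 - j0.188 Ω.
Step 4 — Series with R1: Z_total = R1 + (R2 || C) = 220 - j0.188 Ω = 220∠-0.0° Ω.
Step 5 — Source phasor: V = 120∠-90.0° V = 0 - j120 V.
Step 6 — Ohm's law: I = V / Z_total = (0 - j120) / (220 - j0.188) = 0.0004661 - j0.5455 A.
Step 7 — Convert to polar: |I| = 0.5455 A, ∠I = -90.0°.

I = 0.5455∠-90.0° A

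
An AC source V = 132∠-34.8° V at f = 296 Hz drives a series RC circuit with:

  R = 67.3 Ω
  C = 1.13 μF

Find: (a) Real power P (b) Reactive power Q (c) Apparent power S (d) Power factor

Step 1 — Angular frequency: ω = 2π·f = 2π·296 = 1860 rad/s.
Step 2 — Component impedances:
  R: Z = R = 67.3 Ω
  C: Z = 1/(jωC) = -j/(ω·C) = 0 - j475.8 Ω
Step 3 — Series combination: Z_total = R + C = 67.3 - j475.8 Ω = 480.6∠-81.9° Ω.
Step 4 — Source phasor: V = 132∠-34.8° V = 108.4 - j75.33 V.
Step 5 — Current: I = V / Z = 0.1868 + j0.2014 A = 0.2747∠47.1° A.
Step 6 — Complex power: S = V·I* = 5.078 - j35.9 VA.
Step 7 — Real power: P = Re(S) = 5.078 W.
Step 8 — Reactive power: Q = Im(S) = -35.9 VAR.
Step 9 — Apparent power: |S| = 36.26 VA.
Step 10 — Power factor: PF = P/|S| = 0.14 (leading).

(a) P = 5.078 W  (b) Q = -35.9 VAR  (c) S = 36.26 VA  (d) PF = 0.14 (leading)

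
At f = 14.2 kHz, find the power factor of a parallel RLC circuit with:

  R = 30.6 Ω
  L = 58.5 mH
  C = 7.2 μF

Step 1 — Angular frequency: ω = 2π·f = 2π·1.42e+04 = 8.922e+04 rad/s.
Step 2 — Component impedances:
  R: Z = R = 30.6 Ω
  L: Z = jωL = j·8.922e+04·0.0585 = 0 + j5219 Ω
  C: Z = 1/(jωC) = -j/(ω·C) = 0 - j1.557 Ω
Step 3 — Parallel combination: 1/Z_total = 1/R + 1/L + 1/C; Z_total = 0.07903 - j1.553 Ω = 1.555∠-87.1° Ω.
Step 4 — Power factor: PF = cos(φ) = Re(Z)/|Z| = 0.07903/1.555 = 0.05082.
Step 5 — Type: Im(Z) = -1.553 ⇒ leading (phase φ = -87.1°).

PF = 0.05082 (leading, φ = -87.1°)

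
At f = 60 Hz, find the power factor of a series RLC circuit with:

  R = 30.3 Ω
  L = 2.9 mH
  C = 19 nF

Step 1 — Angular frequency: ω = 2π·f = 2π·60 = 377 rad/s.
Step 2 — Component impedances:
  R: Z = R = 30.3 Ω
  L: Z = jωL = j·377·0.0029 = 0 + j1.093 Ω
  C: Z = 1/(jωC) = -j/(ω·C) = 0 - j1.396e+05 Ω
Step 3 — Series combination: Z_total = R + L + C = 30.3 - j1.396e+05 Ω = 1.396e+05∠-90.0° Ω.
Step 4 — Power factor: PF = cos(φ) = Re(Z)/|Z| = 30.3/1.396e+05 = 0.000217.
Step 5 — Type: Im(Z) = -1.396e+05 ⇒ leading (phase φ = -90.0°).

PF = 0.000217 (leading, φ = -90.0°)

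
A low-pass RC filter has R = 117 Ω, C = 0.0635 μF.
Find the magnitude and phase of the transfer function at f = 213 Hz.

Step 1 — Angular frequency: ω = 2π·213 = 1338 rad/s.
Step 2 — Transfer function: H(jω) = 1/(1 + jωRC).
Step 3 — Denominator: 1 + jωRC = 1 + j·1338·117·6.35e-08 = 1 + j0.009943.
Step 4 — H = 0.9999 - j0.009942.
Step 5 — Magnitude: |H| = 1 (-0.0 dB); phase: φ = -0.6°.

|H| = 1 (-0.0 dB), φ = -0.6°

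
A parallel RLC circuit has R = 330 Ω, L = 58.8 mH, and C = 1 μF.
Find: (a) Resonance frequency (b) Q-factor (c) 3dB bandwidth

Step 1 — Resonance: ω₀ = 1/√(LC) = 1/√(0.0588·1e-06) = 4124 rad/s.
Step 2 — f₀ = ω₀/(2π) = 656.3 Hz.
Step 3 — Parallel Q: Q = R/(ω₀L) = 330/(4124·0.0588) = 1.361.
Step 4 — Bandwidth: Δω = ω₀/Q = 3030 rad/s; BW = Δω/(2π) = 482.3 Hz.

(a) f₀ = 656.3 Hz  (b) Q = 1.361  (c) BW = 482.3 Hz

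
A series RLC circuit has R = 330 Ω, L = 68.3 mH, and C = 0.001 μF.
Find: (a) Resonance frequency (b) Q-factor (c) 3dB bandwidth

Step 1 — Resonance: ω₀ = 1/√(LC) = 1/√(0.0683·1e-09) = 1.21e+05 rad/s.
Step 2 — f₀ = ω₀/(2π) = 1.926e+04 Hz.
Step 3 — Series Q: Q = ω₀L/R = 1.21e+05·0.0683/330 = 25.04.
Step 4 — Bandwidth: Δω = ω₀/Q = 4832 rad/s; BW = Δω/(2π) = 769 Hz.

(a) f₀ = 1.926e+04 Hz  (b) Q = 25.04  (c) BW = 769 Hz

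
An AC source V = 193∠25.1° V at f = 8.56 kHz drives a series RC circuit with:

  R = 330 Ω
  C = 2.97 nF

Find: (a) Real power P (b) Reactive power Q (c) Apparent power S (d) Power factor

Step 1 — Angular frequency: ω = 2π·f = 2π·8560 = 5.378e+04 rad/s.
Step 2 — Component impedances:
  R: Z = R = 330 Ω
  C: Z = 1/(jωC) = -j/(ω·C) = 0 - j6260 Ω
Step 3 — Series combination: Z_total = R + C = 330 - j6260 Ω = 6269∠-87.0° Ω.
Step 4 — Source phasor: V = 193∠25.1° V = 174.8 + j81.87 V.
Step 5 — Current: I = V / Z = -0.01157 + j0.02853 A = 0.03079∠112.1° A.
Step 6 — Complex power: S = V·I* = 0.3128 - j5.934 VA.
Step 7 — Real power: P = Re(S) = 0.3128 W.
Step 8 — Reactive power: Q = Im(S) = -5.934 VAR.
Step 9 — Apparent power: |S| = 5.942 VA.
Step 10 — Power factor: PF = P/|S| = 0.05264 (leading).

(a) P = 0.3128 W  (b) Q = -5.934 VAR  (c) S = 5.942 VA  (d) PF = 0.05264 (leading)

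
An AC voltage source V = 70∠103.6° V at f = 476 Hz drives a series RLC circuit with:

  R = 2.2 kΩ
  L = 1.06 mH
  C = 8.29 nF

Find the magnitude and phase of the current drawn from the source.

Step 1 — Angular frequency: ω = 2π·f = 2π·476 = 2991 rad/s.
Step 2 — Component impedances:
  R: Z = R = 2200 Ω
  L: Z = jωL = j·2991·0.00106 = 0 + j3.17 Ω
  C: Z = 1/(jωC) = -j/(ω·C) = 0 - j4.033e+04 Ω
Step 3 — Series combination: Z_total = R + L + C = 2200 - j4.033e+04 Ω = 4.039e+04∠-86.9° Ω.
Step 4 — Source phasor: V = 70∠103.6° V = -16.46 + j68.04 V.
Step 5 — Ohm's law: I = V / Z_total = (-16.46 + j68.04) / (2200 - j4.033e+04) = -0.001704 - j0.0003152 A.
Step 6 — Convert to polar: |I| = 0.001733 A, ∠I = -169.5°.

I = 0.001733∠-169.5° A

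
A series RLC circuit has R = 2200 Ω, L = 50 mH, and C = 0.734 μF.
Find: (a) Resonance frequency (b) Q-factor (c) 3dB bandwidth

Step 1 — Resonance condition Im(Z)=0 gives ω₀ = 1/√(LC).
Step 2 — ω₀ = 1/√(0.05·7.34e-07) = 5220 rad/s.
Step 3 — f₀ = ω₀/(2π) = 830.8 Hz.
Step 4 — Series Q: Q = ω₀L/R = 5220·0.05/2200 = 0.1186.
Step 5 — 3dB bandwidth: Δω = ω₀/Q = 4.4e+04 rad/s; BW = Δω/(2π) = 7003 Hz.

(a) f₀ = 830.8 Hz  (b) Q = 0.1186  (c) BW = 7003 Hz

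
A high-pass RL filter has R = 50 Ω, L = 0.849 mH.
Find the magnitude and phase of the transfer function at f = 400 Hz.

Step 1 — Angular frequency: ω = 2π·400 = 2513 rad/s.
Step 2 — Transfer function: H(jω) = jωL/(R + jωL).
Step 3 — Numerator jωL = j·2.134; denominator R + jωL = 50 + j2.134.
Step 4 — H = 0.001818 + j0.0426.
Step 5 — Magnitude: |H| = 0.04264 (-27.4 dB); phase: φ = 87.6°.

|H| = 0.04264 (-27.4 dB), φ = 87.6°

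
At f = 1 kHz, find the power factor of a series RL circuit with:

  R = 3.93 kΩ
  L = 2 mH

Step 1 — Angular frequency: ω = 2π·f = 2π·1000 = 6283 rad/s.
Step 2 — Component impedances:
  R: Z = R = 3930 Ω
  L: Z = jωL = j·6283·0.002 = 0 + j12.57 Ω
Step 3 — Series combination: Z_total = R + L = 3930 + j12.57 Ω = 3930∠0.2° Ω.
Step 4 — Power factor: PF = cos(φ) = Re(Z)/|Z| = 3930/3930 = 1.
Step 5 — Type: Im(Z) = 12.57 ⇒ lagging (phase φ = 0.2°).

PF = 1 (lagging, φ = 0.2°)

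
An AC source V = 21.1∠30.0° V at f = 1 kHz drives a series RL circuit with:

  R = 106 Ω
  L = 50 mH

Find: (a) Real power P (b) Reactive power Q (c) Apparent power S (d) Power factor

Step 1 — Angular frequency: ω = 2π·f = 2π·1000 = 6283 rad/s.
Step 2 — Component impedances:
  R: Z = R = 106 Ω
  L: Z = jωL = j·6283·0.05 = 0 + j314.2 Ω
Step 3 — Series combination: Z_total = R + L = 106 + j314.2 Ω = 331.6∠71.4° Ω.
Step 4 — Source phasor: V = 21.1∠30.0° V = 18.27 + j10.55 V.
Step 5 — Current: I = V / Z = 0.04777 - j0.04205 A = 0.06364∠-41.4° A.
Step 6 — Complex power: S = V·I* = 0.4293 + j1.272 VA.
Step 7 — Real power: P = Re(S) = 0.4293 W.
Step 8 — Reactive power: Q = Im(S) = 1.272 VAR.
Step 9 — Apparent power: |S| = 1.343 VA.
Step 10 — Power factor: PF = P/|S| = 0.3197 (lagging).

(a) P = 0.4293 W  (b) Q = 1.272 VAR  (c) S = 1.343 VA  (d) PF = 0.3197 (lagging)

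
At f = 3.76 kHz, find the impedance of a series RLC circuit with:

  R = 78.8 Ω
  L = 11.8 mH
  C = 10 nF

Step 1 — Angular frequency: ω = 2π·f = 2π·3760 = 2.362e+04 rad/s.
Step 2 — Component impedances:
  R: Z = R = 78.8 Ω
  L: Z = jωL = j·2.362e+04·0.0118 = 0 + j278.8 Ω
  C: Z = 1/(jωC) = -j/(ω·C) = 0 - j4233 Ω
Step 3 — Series combination: Z_total = R + L + C = 78.8 - j3954 Ω = 3955∠-88.9° Ω.

Z = 78.8 - j3954 Ω = 3955∠-88.9° Ω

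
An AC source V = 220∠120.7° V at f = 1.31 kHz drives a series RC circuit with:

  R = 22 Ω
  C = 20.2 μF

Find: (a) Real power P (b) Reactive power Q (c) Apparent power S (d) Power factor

Step 1 — Angular frequency: ω = 2π·f = 2π·1310 = 8231 rad/s.
Step 2 — Component impedances:
  R: Z = R = 22 Ω
  C: Z = 1/(jωC) = -j/(ω·C) = 0 - j6.014 Ω
Step 3 — Series combination: Z_total = R + C = 22 - j6.014 Ω = 22.81∠-15.3° Ω.
Step 4 — Source phasor: V = 220∠120.7° V = -112.3 + j189.2 V.
Step 5 — Current: I = V / Z = -6.938 + j6.702 A = 9.646∠136.0° A.
Step 6 — Complex power: S = V·I* = 2047 - j559.6 VA.
Step 7 — Real power: P = Re(S) = 2047 W.
Step 8 — Reactive power: Q = Im(S) = -559.6 VAR.
Step 9 — Apparent power: |S| = 2122 VA.
Step 10 — Power factor: PF = P/|S| = 0.9646 (leading).

(a) P = 2047 W  (b) Q = -559.6 VAR  (c) S = 2122 VA  (d) PF = 0.9646 (leading)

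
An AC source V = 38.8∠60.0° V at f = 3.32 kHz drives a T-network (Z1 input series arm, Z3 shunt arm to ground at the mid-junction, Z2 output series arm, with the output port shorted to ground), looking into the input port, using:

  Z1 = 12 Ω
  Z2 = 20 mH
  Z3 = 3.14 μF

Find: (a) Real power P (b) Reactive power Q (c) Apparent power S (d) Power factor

Step 1 — Angular frequency: ω = 2π·f = 2π·3320 = 2.086e+04 rad/s.
Step 2 — Component impedances:
  Z1: Z = R = 12 Ω
  Z2: Z = jωL = j·2.086e+04·0.02 = 0 + j417.2 Ω
  Z3: Z = 1/(jωC) = -j/(ω·C) = 0 - j15.27 Ω
Step 3 — With the output port shorted to ground, the output series arm Z2 runs from the junction to ground; the shunt arm Z3 also runs from the junction to ground. They appear in parallel: Z3 || Z2 = 0 - j15.85 Ω.
Step 4 — Series with input arm Z1: Z_in = Z1 + (Z3 || Z2) = 12 - j15.85 Ω = 19.88∠-52.9° Ω.
Step 5 — Source phasor: V = 38.8∠60.0° V = 19.4 + j33.6 V.
Step 6 — Current: I = V / Z = -0.7585 + j1.799 A = 1.952∠112.9° A.
Step 7 — Complex power: S = V·I* = 45.72 - j60.38 VA.
Step 8 — Real power: P = Re(S) = 45.72 W.
Step 9 — Reactive power: Q = Im(S) = -60.38 VAR.
Step 10 — Apparent power: |S| = 75.74 VA.
Step 11 — Power factor: PF = P/|S| = 0.6037 (leading).

(a) P = 45.72 W  (b) Q = -60.38 VAR  (c) S = 75.74 VA  (d) PF = 0.6037 (leading)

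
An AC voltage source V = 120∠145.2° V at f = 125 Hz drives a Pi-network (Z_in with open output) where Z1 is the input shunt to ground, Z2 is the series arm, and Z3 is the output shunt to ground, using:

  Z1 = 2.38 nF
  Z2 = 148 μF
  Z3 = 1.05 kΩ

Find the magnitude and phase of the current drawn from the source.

Step 1 — Angular frequency: ω = 2π·f = 2π·125 = 785.4 rad/s.
Step 2 — Component impedances:
  Z1: Z = 1/(jωC) = -j/(ω·C) = 0 - j5.35e+05 Ω
  Z2: Z = 1/(jωC) = -j/(ω·C) = 0 - j8.603 Ω
  Z3: Z = R = 1050 Ω
Step 3 — With open output, the series arm Z2 and the output shunt Z3 appear in series to ground: Z2 + Z3 = 1050 - j8.603 Ω.
Step 4 — Parallel with input shunt Z1: Z_in = Z1 || (Z2 + Z3) = 1050 - j10.66 Ω = 1050∠-0.6° Ω.
Step 5 — Source phasor: V = 120∠145.2° V = -98.54 + j68.49 V.
Step 6 — Ohm's law: I = V / Z_total = (-98.54 + j68.49) / (1050 - j10.66) = -0.0945 + j0.06427 A.
Step 7 — Convert to polar: |I| = 0.1143 A, ∠I = 145.8°.

I = 0.1143∠145.8° A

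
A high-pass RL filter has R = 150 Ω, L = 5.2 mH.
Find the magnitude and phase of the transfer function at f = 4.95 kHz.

Step 1 — Angular frequency: ω = 2π·4950 = 3.11e+04 rad/s.
Step 2 — Transfer function: H(jω) = jωL/(R + jωL).
Step 3 — Numerator jωL = j·161.7; denominator R + jωL = 150 + j161.7.
Step 4 — H = 0.5376 + j0.4986.
Step 5 — Magnitude: |H| = 0.7332 (-2.7 dB); phase: φ = 42.8°.

|H| = 0.7332 (-2.7 dB), φ = 42.8°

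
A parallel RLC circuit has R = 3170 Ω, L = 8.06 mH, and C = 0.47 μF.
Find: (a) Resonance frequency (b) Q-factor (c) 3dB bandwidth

Step 1 — Resonance: ω₀ = 1/√(LC) = 1/√(0.00806·4.7e-07) = 1.625e+04 rad/s.
Step 2 — f₀ = ω₀/(2π) = 2586 Hz.
Step 3 — Parallel Q: Q = R/(ω₀L) = 3170/(1.625e+04·0.00806) = 24.21.
Step 4 — Bandwidth: Δω = ω₀/Q = 671.2 rad/s; BW = Δω/(2π) = 106.8 Hz.

(a) f₀ = 2586 Hz  (b) Q = 24.21  (c) BW = 106.8 Hz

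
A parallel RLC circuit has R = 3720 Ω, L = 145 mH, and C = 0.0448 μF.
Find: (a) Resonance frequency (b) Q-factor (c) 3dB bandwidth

Step 1 — Resonance: ω₀ = 1/√(LC) = 1/√(0.145·4.48e-08) = 1.241e+04 rad/s.
Step 2 — f₀ = ω₀/(2π) = 1975 Hz.
Step 3 — Parallel Q: Q = R/(ω₀L) = 3720/(1.241e+04·0.145) = 2.068.
Step 4 — Bandwidth: Δω = ω₀/Q = 6000 rad/s; BW = Δω/(2π) = 955 Hz.

(a) f₀ = 1975 Hz  (b) Q = 2.068  (c) BW = 955 Hz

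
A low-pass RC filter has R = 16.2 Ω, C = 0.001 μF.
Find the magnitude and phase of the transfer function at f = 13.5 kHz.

Step 1 — Angular frequency: ω = 2π·1.35e+04 = 8.482e+04 rad/s.
Step 2 — Transfer function: H(jω) = 1/(1 + jωRC).
Step 3 — Denominator: 1 + jωRC = 1 + j·8.482e+04·16.2·1e-09 = 1 + j0.001374.
Step 4 — H = 1 - j0.001374.
Step 5 — Magnitude: |H| = 1 (-0.0 dB); phase: φ = -0.1°.

|H| = 1 (-0.0 dB), φ = -0.1°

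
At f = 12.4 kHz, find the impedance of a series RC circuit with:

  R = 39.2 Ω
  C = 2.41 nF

Step 1 — Angular frequency: ω = 2π·f = 2π·1.24e+04 = 7.791e+04 rad/s.
Step 2 — Component impedances:
  R: Z = R = 39.2 Ω
  C: Z = 1/(jωC) = -j/(ω·C) = 0 - j5326 Ω
Step 3 — Series combination: Z_total = R + C = 39.2 - j5326 Ω = 5326∠-89.6° Ω.

Z = 39.2 - j5326 Ω = 5326∠-89.6° Ω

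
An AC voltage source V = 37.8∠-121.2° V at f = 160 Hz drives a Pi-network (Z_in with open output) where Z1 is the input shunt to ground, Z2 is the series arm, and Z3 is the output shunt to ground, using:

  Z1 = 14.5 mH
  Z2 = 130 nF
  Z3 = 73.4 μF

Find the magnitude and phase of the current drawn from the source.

Step 1 — Angular frequency: ω = 2π·f = 2π·160 = 1005 rad/s.
Step 2 — Component impedances:
  Z1: Z = jωL = j·1005·0.0145 = 0 + j14.58 Ω
  Z2: Z = 1/(jωC) = -j/(ω·C) = 0 - j7652 Ω
  Z3: Z = 1/(jωC) = -j/(ω·C) = 0 - j13.55 Ω
Step 3 — With open output, the series arm Z2 and the output shunt Z3 appear in series to ground: Z2 + Z3 = 0 - j7665 Ω.
Step 4 — Parallel with input shunt Z1: Z_in = Z1 || (Z2 + Z3) = 0 + j14.6 Ω = 14.6∠90.0° Ω.
Step 5 — Source phasor: V = 37.8∠-121.2° V = -19.58 - j32.33 V.
Step 6 — Ohm's law: I = V / Z_total = (-19.58 - j32.33) / (0 + j14.6) = -2.214 + j1.341 A.
Step 7 — Convert to polar: |I| = 2.588 A, ∠I = 148.8°.

I = 2.588∠148.8° A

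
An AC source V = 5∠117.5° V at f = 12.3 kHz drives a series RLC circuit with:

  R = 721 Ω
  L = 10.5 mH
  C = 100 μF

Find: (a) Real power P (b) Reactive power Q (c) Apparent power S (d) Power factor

Step 1 — Angular frequency: ω = 2π·f = 2π·1.23e+04 = 7.728e+04 rad/s.
Step 2 — Component impedances:
  R: Z = R = 721 Ω
  L: Z = jωL = j·7.728e+04·0.0105 = 0 + j811.5 Ω
  C: Z = 1/(jωC) = -j/(ω·C) = 0 - j0.1294 Ω
Step 3 — Series combination: Z_total = R + L + C = 721 + j811.3 Ω = 1085∠48.4° Ω.
Step 4 — Source phasor: V = 5∠117.5° V = -2.309 + j4.435 V.
Step 5 — Current: I = V / Z = 0.001641 + j0.004304 A = 0.004607∠69.1° A.
Step 6 — Complex power: S = V·I* = 0.0153 + j0.01722 VA.
Step 7 — Real power: P = Re(S) = 0.0153 W.
Step 8 — Reactive power: Q = Im(S) = 0.01722 VAR.
Step 9 — Apparent power: |S| = 0.02303 VA.
Step 10 — Power factor: PF = P/|S| = 0.6643 (lagging).

(a) P = 0.0153 W  (b) Q = 0.01722 VAR  (c) S = 0.02303 VA  (d) PF = 0.6643 (lagging)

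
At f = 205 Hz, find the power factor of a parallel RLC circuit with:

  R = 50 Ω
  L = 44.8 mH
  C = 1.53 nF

Step 1 — Angular frequency: ω = 2π·f = 2π·205 = 1288 rad/s.
Step 2 — Component impedances:
  R: Z = R = 50 Ω
  L: Z = jωL = j·1288·0.0448 = 0 + j57.7 Ω
  C: Z = 1/(jωC) = -j/(ω·C) = 0 - j5.074e+05 Ω
Step 3 — Parallel combination: 1/Z_total = 1/R + 1/L + 1/C; Z_total = 28.56 + j24.75 Ω = 37.79∠40.9° Ω.
Step 4 — Power factor: PF = cos(φ) = Re(Z)/|Z| = 28.56/37.79 = 0.7558.
Step 5 — Type: Im(Z) = 24.75 ⇒ lagging (phase φ = 40.9°).

PF = 0.7558 (lagging, φ = 40.9°)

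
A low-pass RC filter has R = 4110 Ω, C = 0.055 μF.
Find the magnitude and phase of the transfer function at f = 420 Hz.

Step 1 — Angular frequency: ω = 2π·420 = 2639 rad/s.
Step 2 — Transfer function: H(jω) = 1/(1 + jωRC).
Step 3 — Denominator: 1 + jωRC = 1 + j·2639·4110·5.5e-08 = 1 + j0.5965.
Step 4 — H = 0.7375 - j0.44.
Step 5 — Magnitude: |H| = 0.8588 (-1.3 dB); phase: φ = -30.8°.

|H| = 0.8588 (-1.3 dB), φ = -30.8°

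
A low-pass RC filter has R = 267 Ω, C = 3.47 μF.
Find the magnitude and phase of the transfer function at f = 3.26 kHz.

Step 1 — Angular frequency: ω = 2π·3260 = 2.048e+04 rad/s.
Step 2 — Transfer function: H(jω) = 1/(1 + jωRC).
Step 3 — Denominator: 1 + jωRC = 1 + j·2.048e+04·267·3.47e-06 = 1 + j18.98.
Step 4 — H = 0.002769 - j0.05255.
Step 5 — Magnitude: |H| = 0.05262 (-25.6 dB); phase: φ = -87.0°.

|H| = 0.05262 (-25.6 dB), φ = -87.0°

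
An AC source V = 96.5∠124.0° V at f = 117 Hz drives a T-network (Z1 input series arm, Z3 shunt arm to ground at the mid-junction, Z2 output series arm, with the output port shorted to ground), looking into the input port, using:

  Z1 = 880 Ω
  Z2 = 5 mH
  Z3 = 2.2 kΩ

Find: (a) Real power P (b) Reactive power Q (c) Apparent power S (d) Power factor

Step 1 — Angular frequency: ω = 2π·f = 2π·117 = 735.1 rad/s.
Step 2 — Component impedances:
  Z1: Z = R = 880 Ω
  Z2: Z = jωL = j·735.1·0.005 = 0 + j3.676 Ω
  Z3: Z = R = 2200 Ω
Step 3 — With the output port shorted to ground, the output series arm Z2 runs from the junction to ground; the shunt arm Z3 also runs from the junction to ground. They appear in parallel: Z3 || Z2 = 0.006141 + j3.676 Ω.
Step 4 — Series with input arm Z1: Z_in = Z1 + (Z3 || Z2) = 880 + j3.676 Ω = 880∠0.2° Ω.
Step 5 — Source phasor: V = 96.5∠124.0° V = -53.96 + j80 V.
Step 6 — Current: I = V / Z = -0.06094 + j0.09117 A = 0.1097∠123.8° A.
Step 7 — Complex power: S = V·I* = 10.58 + j0.0442 VA.
Step 8 — Real power: P = Re(S) = 10.58 W.
Step 9 — Reactive power: Q = Im(S) = 0.0442 VAR.
Step 10 — Apparent power: |S| = 10.58 VA.
Step 11 — Power factor: PF = P/|S| = 1 (lagging).

(a) P = 10.58 W  (b) Q = 0.0442 VAR  (c) S = 10.58 VA  (d) PF = 1 (lagging)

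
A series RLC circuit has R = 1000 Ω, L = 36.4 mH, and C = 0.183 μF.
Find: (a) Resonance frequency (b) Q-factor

Step 1 — Resonance condition Im(Z)=0 gives ω₀ = 1/√(LC).
Step 2 — ω₀ = 1/√(0.0364·1.83e-07) = 1.225e+04 rad/s.
Step 3 — f₀ = ω₀/(2π) = 1950 Hz.
Step 4 — Series Q: Q = ω₀L/R = 1.225e+04·0.0364/1000 = 0.446.

(a) f₀ = 1950 Hz  (b) Q = 0.446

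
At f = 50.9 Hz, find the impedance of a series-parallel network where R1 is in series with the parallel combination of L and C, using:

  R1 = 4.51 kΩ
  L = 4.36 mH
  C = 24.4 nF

Step 1 — Angular frequency: ω = 2π·f = 2π·50.9 = 319.8 rad/s.
Step 2 — Component impedances:
  R1: Z = R = 4510 Ω
  L: Z = jωL = j·319.8·0.00436 = 0 + j1.394 Ω
  C: Z = 1/(jωC) = -j/(ω·C) = 0 - j1.281e+05 Ω
Step 3 — Parallel branch: L || C = 1/(1/L + 1/C) = 0 + j1.394 Ω.
Step 4 — Series with R1: Z_total = R1 + (L || C) = 4510 + j1.394 Ω = 4510∠0.0° Ω.

Z = 4510 + j1.394 Ω = 4510∠0.0° Ω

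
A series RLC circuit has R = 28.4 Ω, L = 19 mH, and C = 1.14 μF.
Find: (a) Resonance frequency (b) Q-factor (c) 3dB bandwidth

Step 1 — Resonance condition Im(Z)=0 gives ω₀ = 1/√(LC).
Step 2 — ω₀ = 1/√(0.019·1.14e-06) = 6795 rad/s.
Step 3 — f₀ = ω₀/(2π) = 1081 Hz.
Step 4 — Series Q: Q = ω₀L/R = 6795·0.019/28.4 = 4.546.
Step 5 — 3dB bandwidth: Δω = ω₀/Q = 1495 rad/s; BW = Δω/(2π) = 237.9 Hz.

(a) f₀ = 1081 Hz  (b) Q = 4.546  (c) BW = 237.9 Hz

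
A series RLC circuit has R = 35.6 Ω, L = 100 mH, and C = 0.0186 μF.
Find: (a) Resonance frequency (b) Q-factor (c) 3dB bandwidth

Step 1 — Resonance: ω₀ = 1/√(LC) = 1/√(0.1·1.86e-08) = 2.319e+04 rad/s.
Step 2 — f₀ = ω₀/(2π) = 3690 Hz.
Step 3 — Series Q: Q = ω₀L/R = 2.319e+04·0.1/35.6 = 65.13.
Step 4 — Bandwidth: Δω = ω₀/Q = 356 rad/s; BW = Δω/(2π) = 56.66 Hz.

(a) f₀ = 3690 Hz  (b) Q = 65.13  (c) BW = 56.66 Hz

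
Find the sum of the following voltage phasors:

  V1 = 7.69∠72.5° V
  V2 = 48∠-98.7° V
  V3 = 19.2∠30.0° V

Step 1 — Convert each phasor to rectangular form:
  V1 = 7.69·(cos(72.5°) + j·sin(72.5°)) = 2.312 + j7.334 V
  V2 = 48·(cos(-98.7°) + j·sin(-98.7°)) = -7.261 - j47.45 V
  V3 = 19.2·(cos(30.0°) + j·sin(30.0°)) = 16.63 + j9.6 V
Step 2 — Sum components: V_total = 11.68 - j30.51 V.
Step 3 — Convert to polar: |V_total| = 32.67 V, ∠V_total = -69.1°.

V_total = 32.67∠-69.1° V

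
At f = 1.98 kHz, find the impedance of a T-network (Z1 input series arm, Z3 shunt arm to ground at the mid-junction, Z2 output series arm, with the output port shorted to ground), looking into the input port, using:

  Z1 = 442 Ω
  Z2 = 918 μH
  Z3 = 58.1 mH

Step 1 — Angular frequency: ω = 2π·f = 2π·1980 = 1.244e+04 rad/s.
Step 2 — Component impedances:
  Z1: Z = R = 442 Ω
  Z2: Z = jωL = j·1.244e+04·0.000918 = 0 + j11.42 Ω
  Z3: Z = jωL = j·1.244e+04·0.0581 = 0 + j722.8 Ω
Step 3 — With the output port shorted to ground, the output series arm Z2 runs from the junction to ground; the shunt arm Z3 also runs from the junction to ground. They appear in parallel: Z3 || Z2 = 0 + j11.24 Ω.
Step 4 — Series with input arm Z1: Z_in = Z1 + (Z3 || Z2) = 442 + j11.24 Ω = 442.1∠1.5° Ω.

Z = 442 + j11.24 Ω = 442.1∠1.5° Ω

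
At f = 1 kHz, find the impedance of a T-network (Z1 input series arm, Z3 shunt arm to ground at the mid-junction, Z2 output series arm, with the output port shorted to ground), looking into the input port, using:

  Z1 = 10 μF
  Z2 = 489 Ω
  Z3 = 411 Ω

Step 1 — Angular frequency: ω = 2π·f = 2π·1000 = 6283 rad/s.
Step 2 — Component impedances:
  Z1: Z = 1/(jωC) = -j/(ω·C) = 0 - j15.92 Ω
  Z2: Z = R = 489 Ω
  Z3: Z = R = 411 Ω
Step 3 — With the output port shorted to ground, the output series arm Z2 runs from the junction to ground; the shunt arm Z3 also runs from the junction to ground. They appear in parallel: Z3 || Z2 = 223.3 Ω.
Step 4 — Series with input arm Z1: Z_in = Z1 + (Z3 || Z2) = 223.3 - j15.92 Ω = 223.9∠-4.1° Ω.

Z = 223.3 - j15.92 Ω = 223.9∠-4.1° Ω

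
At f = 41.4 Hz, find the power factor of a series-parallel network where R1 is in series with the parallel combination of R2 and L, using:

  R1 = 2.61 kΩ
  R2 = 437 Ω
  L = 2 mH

Step 1 — Angular frequency: ω = 2π·f = 2π·41.4 = 260.1 rad/s.
Step 2 — Component impedances:
  R1: Z = R = 2610 Ω
  R2: Z = R = 437 Ω
  L: Z = jωL = j·260.1·0.002 = 0 + j0.5202 Ω
Step 3 — Parallel branch: R2 || L = 1/(1/R2 + 1/L) = 0.0006194 + j0.5202 Ω.
Step 4 — Series with R1: Z_total = R1 + (R2 || L) = 2610 + j0.5202 Ω = 2610∠0.0° Ω.
Step 5 — Power factor: PF = cos(φ) = Re(Z)/|Z| = 2610/2610 = 1.
Step 6 — Type: Im(Z) = 0.5202 ⇒ lagging (phase φ = 0.0°).

PF = 1 (lagging, φ = 0.0°)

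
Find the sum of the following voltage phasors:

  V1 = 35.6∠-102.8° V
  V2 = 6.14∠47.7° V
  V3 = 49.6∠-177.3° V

Step 1 — Convert each phasor to rectangular form:
  V1 = 35.6·(cos(-102.8°) + j·sin(-102.8°)) = -7.887 - j34.72 V
  V2 = 6.14·(cos(47.7°) + j·sin(47.7°)) = 4.132 + j4.541 V
  V3 = 49.6·(cos(-177.3°) + j·sin(-177.3°)) = -49.54 - j2.336 V
Step 2 — Sum components: V_total = -53.3 - j32.51 V.
Step 3 — Convert to polar: |V_total| = 62.43 V, ∠V_total = -148.6°.

V_total = 62.43∠-148.6° V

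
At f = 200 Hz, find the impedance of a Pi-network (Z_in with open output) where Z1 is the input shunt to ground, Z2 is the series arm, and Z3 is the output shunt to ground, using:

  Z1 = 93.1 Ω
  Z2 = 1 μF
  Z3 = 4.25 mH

Step 1 — Angular frequency: ω = 2π·f = 2π·200 = 1257 rad/s.
Step 2 — Component impedances:
  Z1: Z = R = 93.1 Ω
  Z2: Z = 1/(jωC) = -j/(ω·C) = 0 - j795.8 Ω
  Z3: Z = jωL = j·1257·0.00425 = 0 + j5.341 Ω
Step 3 — With open output, the series arm Z2 and the output shunt Z3 appear in series to ground: Z2 + Z3 = 0 - j790.4 Ω.
Step 4 — Parallel with input shunt Z1: Z_in = Z1 || (Z2 + Z3) = 91.83 - j10.82 Ω = 92.46∠-6.7° Ω.

Z = 91.83 - j10.82 Ω = 92.46∠-6.7° Ω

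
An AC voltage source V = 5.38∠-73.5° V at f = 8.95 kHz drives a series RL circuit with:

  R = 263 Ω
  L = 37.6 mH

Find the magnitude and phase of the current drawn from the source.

Step 1 — Angular frequency: ω = 2π·f = 2π·8950 = 5.623e+04 rad/s.
Step 2 — Component impedances:
  R: Z = R = 263 Ω
  L: Z = jωL = j·5.623e+04·0.0376 = 0 + j2114 Ω
Step 3 — Series combination: Z_total = R + L = 263 + j2114 Ω = 2131∠82.9° Ω.
Step 4 — Source phasor: V = 5.38∠-73.5° V = 1.528 - j5.158 V.
Step 5 — Ohm's law: I = V / Z_total = (1.528 - j5.158) / (263 + j2114) = -0.002314 - j0.00101 A.
Step 6 — Convert to polar: |I| = 0.002525 A, ∠I = -156.4°.

I = 0.002525∠-156.4° A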